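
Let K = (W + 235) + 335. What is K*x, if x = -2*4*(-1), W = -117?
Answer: 3624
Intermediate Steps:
x = 8 (x = -8*(-1) = 8)
K = 453 (K = (-117 + 235) + 335 = 118 + 335 = 453)
K*x = 453*8 = 3624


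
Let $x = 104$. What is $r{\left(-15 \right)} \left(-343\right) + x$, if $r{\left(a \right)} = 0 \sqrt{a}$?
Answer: $104$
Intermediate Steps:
$r{\left(a \right)} = 0$
$r{\left(-15 \right)} \left(-343\right) + x = 0 \left(-343\right) + 104 = 0 + 104 = 104$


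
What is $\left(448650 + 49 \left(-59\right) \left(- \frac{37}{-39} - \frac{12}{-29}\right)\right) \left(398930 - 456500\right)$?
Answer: $- \frac{9651958203610}{377} \approx -2.5602 \cdot 10^{10}$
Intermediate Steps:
$\left(448650 + 49 \left(-59\right) \left(- \frac{37}{-39} - \frac{12}{-29}\right)\right) \left(398930 - 456500\right) = \left(448650 - 2891 \left(\left(-37\right) \left(- \frac{1}{39}\right) - - \frac{12}{29}\right)\right) \left(-57570\right) = \left(448650 - 2891 \left(\frac{37}{39} + \frac{12}{29}\right)\right) \left(-57570\right) = \left(448650 - \frac{4455031}{1131}\right) \left(-57570\right) = \frac{502968119}{1131} \left(-57570\right) = - \frac{9651958203610}{377}$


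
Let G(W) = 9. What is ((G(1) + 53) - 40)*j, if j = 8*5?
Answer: 880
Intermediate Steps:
j = 40
((G(1) + 53) - 40)*j = ((9 + 53) - 40)*40 = (62 - 40)*40 = 22*40 = 880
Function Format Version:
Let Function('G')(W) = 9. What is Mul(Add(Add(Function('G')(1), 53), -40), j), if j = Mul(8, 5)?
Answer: 880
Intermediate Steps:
j = 40
Mul(Add(Add(Function('G')(1), 53), -40), j) = Mul(Add(Add(9, 53), -40), 40) = Mul(Add(62, -40), 40) = Mul(22, 40) = 880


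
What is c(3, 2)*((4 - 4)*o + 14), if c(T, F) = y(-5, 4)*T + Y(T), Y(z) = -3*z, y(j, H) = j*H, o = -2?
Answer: -966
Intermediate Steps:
y(j, H) = H*j
c(T, F) = -23*T (c(T, F) = (4*(-5))*T - 3*T = -20*T - 3*T = -23*T)
c(3, 2)*((4 - 4)*o + 14) = (-23*3)*((4 - 4)*(-2) + 14) = -69*(0*(-2) + 14) = -69*(0 + 14) = -69*14 = -966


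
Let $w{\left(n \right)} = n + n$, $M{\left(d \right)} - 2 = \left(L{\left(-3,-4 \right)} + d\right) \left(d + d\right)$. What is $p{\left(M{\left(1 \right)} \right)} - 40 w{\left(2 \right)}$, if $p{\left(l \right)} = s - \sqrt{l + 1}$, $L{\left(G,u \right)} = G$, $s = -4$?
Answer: $-164 - i \approx -164.0 - 1.0 i$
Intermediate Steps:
$M{\left(d \right)} = 2 + 2 d \left(-3 + d\right)$ ($M{\left(d \right)} = 2 + \left(-3 + d\right) \left(d + d\right) = 2 + \left(-3 + d\right) 2 d = 2 + 2 d \left(-3 + d\right)$)
$p{\left(l \right)} = -4 - \sqrt{1 + l}$ ($p{\left(l \right)} = -4 - \sqrt{l + 1} = -4 - \sqrt{1 + l}$)
$w{\left(n \right)} = 2 n$
$p{\left(M{\left(1 \right)} \right)} - 40 w{\left(2 \right)} = \left(-4 - \sqrt{1 + \left(2 - 6 + 2 \cdot 1^{2}\right)}\right) - 40 \cdot 2 \cdot 2 = \left(-4 - \sqrt{1 + \left(2 - 6 + 2 \cdot 1\right)}\right) - 160 = \left(-4 - \sqrt{1 + \left(2 - 6 + 2\right)}\right) - 160 = \left(-4 - \sqrt{1 - 2}\right) - 160 = \left(-4 - \sqrt{-1}\right) - 160 = \left(-4 - i\right) - 160 = -164 - i$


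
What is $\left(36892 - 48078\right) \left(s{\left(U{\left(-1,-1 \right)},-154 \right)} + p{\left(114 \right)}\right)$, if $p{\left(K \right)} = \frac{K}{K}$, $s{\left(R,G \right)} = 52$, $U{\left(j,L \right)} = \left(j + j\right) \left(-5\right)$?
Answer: $-592858$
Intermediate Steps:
$U{\left(j,L \right)} = - 10 j$ ($U{\left(j,L \right)} = 2 j \left(-5\right) = - 10 j$)
$p{\left(K \right)} = 1$
$\left(36892 - 48078\right) \left(s{\left(U{\left(-1,-1 \right)},-154 \right)} + p{\left(114 \right)}\right) = \left(36892 - 48078\right) \left(52 + 1\right) = \left(-11186\right) 53 = -592858$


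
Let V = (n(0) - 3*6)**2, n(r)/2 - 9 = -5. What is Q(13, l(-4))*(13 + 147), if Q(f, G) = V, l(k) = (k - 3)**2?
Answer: 16000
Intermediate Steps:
n(r) = 8 (n(r) = 18 + 2*(-5) = 18 - 10 = 8)
V = 100 (V = (8 - 3*6)**2 = (8 - 18)**2 = (-10)**2 = 100)
l(k) = (-3 + k)**2
Q(f, G) = 100
Q(13, l(-4))*(13 + 147) = 100*(13 + 147) = 100*160 = 16000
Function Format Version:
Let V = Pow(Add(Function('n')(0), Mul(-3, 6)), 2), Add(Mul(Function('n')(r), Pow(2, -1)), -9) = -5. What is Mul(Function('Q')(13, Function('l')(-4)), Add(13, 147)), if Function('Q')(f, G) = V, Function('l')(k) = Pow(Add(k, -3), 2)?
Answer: 16000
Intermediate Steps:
Function('n')(r) = 8 (Function('n')(r) = Add(18, Mul(2, -5)) = Add(18, -10) = 8)
V = 100 (V = Pow(Add(8, Mul(-3, 6)), 2) = Pow(Add(8, -18), 2) = Pow(-10, 2) = 100)
Function('l')(k) = Pow(Add(-3, k), 2)
Function('Q')(f, G) = 100
Mul(Function('Q')(13, Function('l')(-4)), Add(13, 147)) = Mul(100, Add(13, 147)) = Mul(100, 160) = 16000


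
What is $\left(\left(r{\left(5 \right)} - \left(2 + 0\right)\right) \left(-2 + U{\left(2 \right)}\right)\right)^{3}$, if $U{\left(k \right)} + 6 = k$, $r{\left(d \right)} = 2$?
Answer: $0$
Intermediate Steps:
$U{\left(k \right)} = -6 + k$
$\left(\left(r{\left(5 \right)} - \left(2 + 0\right)\right) \left(-2 + U{\left(2 \right)}\right)\right)^{3} = \left(\left(2 - \left(2 + 0\right)\right) \left(-2 + \left(-6 + 2\right)\right)\right)^{3} = \left(\left(2 - 2\right) \left(-2 - 4\right)\right)^{3} = \left(\left(2 - 2\right) \left(-6\right)\right)^{3} = \left(0 \left(-6\right)\right)^{3} = 0^{3} = 0$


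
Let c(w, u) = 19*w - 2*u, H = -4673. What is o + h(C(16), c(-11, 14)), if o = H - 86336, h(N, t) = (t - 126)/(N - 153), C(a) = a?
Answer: -12467870/137 ≈ -91006.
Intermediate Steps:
c(w, u) = -2*u + 19*w
h(N, t) = (-126 + t)/(-153 + N)
o = -91009 (o = -4673 - 86336 = -91009)
o + h(C(16), c(-11, 14)) = -91009 + (-126 + (-2*14 + 19*(-11)))/(-153 + 16) = -91009 + (-126 + (-28 - 209))/(-137) = -91009 - (-126 - 237)/137 = -91009 - 1/137*(-363) = -91009 + 363/137 = -12467870/137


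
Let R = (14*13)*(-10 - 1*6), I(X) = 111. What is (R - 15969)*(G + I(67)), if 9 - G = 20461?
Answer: 384058421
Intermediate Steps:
G = -20452 (G = 9 - 1*20461 = 9 - 20461 = -20452)
R = -2912 (R = 182*(-10 - 6) = 182*(-16) = -2912)
(R - 15969)*(G + I(67)) = (-2912 - 15969)*(-20452 + 111) = -18881*(-20341) = 384058421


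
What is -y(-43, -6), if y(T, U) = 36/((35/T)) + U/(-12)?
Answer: 3061/70 ≈ 43.729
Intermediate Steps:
y(T, U) = -U/12 + 36*T/35 (y(T, U) = 36*(T/35) + U*(-1/12) = 36*T/35 - U/12 = -U/12 + 36*T/35)
-y(-43, -6) = -(-1/12*(-6) + (36/35)*(-43)) = -(½ - 1548/35) = -1*(-3061/70) = 3061/70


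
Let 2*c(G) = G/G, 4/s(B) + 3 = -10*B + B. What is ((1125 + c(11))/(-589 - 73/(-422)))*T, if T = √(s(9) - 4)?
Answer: -474961*I*√1785/5218185 ≈ -3.8455*I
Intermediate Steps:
s(B) = 4/(-3 - 9*B) (s(B) = 4/(-3 + (-10*B + B)) = 4/(-3 - 9*B))
T = I*√1785/21 (T = √(-4/(3 + 9*9) - 4) = √(-4/(3 + 81) - 4) = √(-4/84 - 4) = √(-4*1/84 - 4) = √(-1/21 - 4) = √(-85/21) = I*√1785/21 ≈ 2.0119*I)
c(G) = ½ (c(G) = (G/G)/2 = (½)*1 = ½)
((1125 + c(11))/(-589 - 73/(-422)))*T = ((1125 + ½)/(-589 - 73/(-422)))*(I*√1785/21) = (2251/(2*(-589 - 73*(-1/422))))*(I*√1785/21) = (2251/(2*(-589 + 73/422)))*(I*√1785/21) = (2251/(2*(-248485/422)))*(I*√1785/21) = ((2251/2)*(-422/248485))*(I*√1785/21) = -474961*I*√1785/5218185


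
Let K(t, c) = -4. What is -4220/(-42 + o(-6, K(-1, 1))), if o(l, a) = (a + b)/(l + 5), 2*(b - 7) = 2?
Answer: 2110/23 ≈ 91.739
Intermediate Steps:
b = 8 (b = 7 + (1/2)*2 = 7 + 1 = 8)
o(l, a) = (8 + a)/(5 + l) (o(l, a) = (a + 8)/(l + 5) = (8 + a)/(5 + l))
-4220/(-42 + o(-6, K(-1, 1))) = -4220/(-42 + (8 - 4)/(5 - 6)) = -4220/(-42 + 4/(-1)) = -4220/(-42 - 1*4) = -4220/(-42 - 4) = -4220/(-46) = -1/46*(-4220) = 2110/23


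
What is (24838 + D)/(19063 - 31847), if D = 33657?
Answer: -58495/12784 ≈ -4.5756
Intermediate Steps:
(24838 + D)/(19063 - 31847) = (24838 + 33657)/(19063 - 31847) = 58495/(-12784) = 58495*(-1/12784) = -58495/12784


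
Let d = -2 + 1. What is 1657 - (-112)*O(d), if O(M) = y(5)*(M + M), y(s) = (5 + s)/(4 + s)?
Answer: 12673/9 ≈ 1408.1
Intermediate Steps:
y(s) = (5 + s)/(4 + s)
d = -1
O(M) = 20*M/9 (O(M) = ((5 + 5)/(4 + 5))*(M + M) = (10/9)*(2*M) = ((1/9)*10)*(2*M) = 10*(2*M)/9 = 20*M/9)
1657 - (-112)*O(d) = 1657 - (-112)*(20/9)*(-1) = 1657 - (-112)*(-20)/9 = 1657 - 1*2240/9 = 1657 - 2240/9 = 12673/9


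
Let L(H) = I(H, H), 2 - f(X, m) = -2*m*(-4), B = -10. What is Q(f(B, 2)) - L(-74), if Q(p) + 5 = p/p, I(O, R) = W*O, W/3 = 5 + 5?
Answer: 2216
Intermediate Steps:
W = 30 (W = 3*(5 + 5) = 3*10 = 30)
f(X, m) = 2 - 8*m (f(X, m) = 2 - (-2*m)*(-4) = 2 - 8*m)
I(O, R) = 30*O
Q(p) = -4 (Q(p) = -5 + p/p = -5 + 1 = -4)
L(H) = 30*H
Q(f(B, 2)) - L(-74) = -4 - 30*(-74) = -4 - 1*(-2220) = -4 + 2220 = 2216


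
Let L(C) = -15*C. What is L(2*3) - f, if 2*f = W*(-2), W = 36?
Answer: -54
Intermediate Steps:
f = -36 (f = (36*(-2))/2 = (1/2)*(-72) = -36)
L(2*3) - f = -30*3 - 1*(-36) = -15*6 + 36 = -90 + 36 = -54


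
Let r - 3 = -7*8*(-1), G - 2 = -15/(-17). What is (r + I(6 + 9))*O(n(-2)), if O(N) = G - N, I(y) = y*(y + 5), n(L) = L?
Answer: 29797/17 ≈ 1752.8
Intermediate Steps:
G = 49/17 (G = 2 - 15/(-17) = 2 - 15*(-1/17) = 2 + 15/17 = 49/17 ≈ 2.8824)
I(y) = y*(5 + y)
O(N) = 49/17 - N
r = 59 (r = 3 - 7*8*(-1) = 3 - 56*(-1) = 3 + 56 = 59)
(r + I(6 + 9))*O(n(-2)) = (59 + (6 + 9)*(5 + (6 + 9)))*(49/17 - 1*(-2)) = (59 + 15*(5 + 15))*(49/17 + 2) = (59 + 15*20)*(83/17) = (59 + 300)*(83/17) = 359*(83/17) = 29797/17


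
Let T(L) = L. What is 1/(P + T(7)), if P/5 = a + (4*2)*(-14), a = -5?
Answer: -1/578 ≈ -0.0017301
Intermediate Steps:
P = -585 (P = 5*(-5 + (4*2)*(-14)) = 5*(-5 + 8*(-14)) = 5*(-5 - 112) = 5*(-117) = -585)
1/(P + T(7)) = 1/(-585 + 7) = 1/(-578) = -1/578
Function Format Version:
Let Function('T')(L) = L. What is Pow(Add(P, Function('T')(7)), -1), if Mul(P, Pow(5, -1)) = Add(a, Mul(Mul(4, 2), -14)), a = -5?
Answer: Rational(-1, 578) ≈ -0.0017301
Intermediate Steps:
P = -585 (P = Mul(5, Add(-5, Mul(Mul(4, 2), -14))) = Mul(5, Add(-5, Mul(8, -14))) = Mul(5, Add(-5, -112)) = Mul(5, -117) = -585)
Pow(Add(P, Function('T')(7)), -1) = Pow(Add(-585, 7), -1) = Pow(-578, -1) = Rational(-1, 578)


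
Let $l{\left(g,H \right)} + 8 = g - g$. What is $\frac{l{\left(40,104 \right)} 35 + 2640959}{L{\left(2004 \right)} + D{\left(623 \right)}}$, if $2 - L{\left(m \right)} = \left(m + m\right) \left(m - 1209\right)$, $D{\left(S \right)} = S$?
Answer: $- \frac{2640679}{3185735} \approx -0.82891$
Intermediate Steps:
$l{\left(g,H \right)} = -8$ ($l{\left(g,H \right)} = -8 + \left(g - g\right) = -8 + 0 = -8$)
$L{\left(m \right)} = 2 - 2 m \left(-1209 + m\right)$ ($L{\left(m \right)} = 2 - \left(m + m\right) \left(m - 1209\right) = 2 - 2 m \left(-1209 + m\right)$)
$\frac{l{\left(40,104 \right)} 35 + 2640959}{L{\left(2004 \right)} + D{\left(623 \right)}} = \frac{\left(-8\right) 35 + 2640959}{\left(2 - 2 \cdot 2004^{2} + 2418 \cdot 2004\right) + 623} = \frac{-280 + 2640959}{\left(2 - 8032032 + 4845672\right) + 623} = \frac{2640679}{\left(2 - 8032032 + 4845672\right) + 623} = \frac{2640679}{-3186358 + 623} = \frac{2640679}{-3185735} = 2640679 \left(- \frac{1}{3185735}\right) = - \frac{2640679}{3185735}$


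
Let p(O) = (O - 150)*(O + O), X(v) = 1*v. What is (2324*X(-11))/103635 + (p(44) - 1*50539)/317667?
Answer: -97450039/223955235 ≈ -0.43513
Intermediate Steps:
X(v) = v
p(O) = 2*O*(-150 + O) (p(O) = (-150 + O)*(2*O) = 2*O*(-150 + O))
(2324*X(-11))/103635 + (p(44) - 1*50539)/317667 = (2324*(-11))/103635 + (2*44*(-150 + 44) - 1*50539)/317667 = -25564*1/103635 + (2*44*(-106) - 50539)*(1/317667) = -3652/14805 + (-9328 - 50539)*(1/317667) = -3652/14805 - 59867*1/317667 = -3652/14805 - 59867/317667 = -97450039/223955235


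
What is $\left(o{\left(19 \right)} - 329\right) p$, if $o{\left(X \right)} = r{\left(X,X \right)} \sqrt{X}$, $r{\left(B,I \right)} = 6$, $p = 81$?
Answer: $-26649 + 486 \sqrt{19} \approx -24531.0$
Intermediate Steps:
$o{\left(X \right)} = 6 \sqrt{X}$
$\left(o{\left(19 \right)} - 329\right) p = \left(6 \sqrt{19} - 329\right) 81 = \left(-329 + 6 \sqrt{19}\right) 81 = -26649 + 486 \sqrt{19}$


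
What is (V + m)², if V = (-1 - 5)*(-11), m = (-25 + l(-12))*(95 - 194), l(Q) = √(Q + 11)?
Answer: 6446880 - 503118*I ≈ 6.4469e+6 - 5.0312e+5*I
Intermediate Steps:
l(Q) = √(11 + Q)
m = 2475 - 99*I (m = (-25 + √(11 - 12))*(95 - 194) = (-25 + √(-1))*(-99) = (-25 + I)*(-99) = 2475 - 99*I ≈ 2475.0 - 99.0*I)
V = 66 (V = -6*(-11) = 66)
(V + m)² = (66 + (2475 - 99*I))² = (2541 - 99*I)²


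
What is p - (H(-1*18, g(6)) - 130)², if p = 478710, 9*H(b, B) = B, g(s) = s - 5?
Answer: 37408949/81 ≈ 4.6184e+5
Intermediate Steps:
g(s) = -5 + s
H(b, B) = B/9
p - (H(-1*18, g(6)) - 130)² = 478710 - ((-5 + 6)/9 - 130)² = 478710 - ((⅑)*1 - 130)² = 478710 - (⅑ - 130)² = 478710 - (-1169/9)² = 478710 - 1*1366561/81 = 478710 - 1366561/81 = 37408949/81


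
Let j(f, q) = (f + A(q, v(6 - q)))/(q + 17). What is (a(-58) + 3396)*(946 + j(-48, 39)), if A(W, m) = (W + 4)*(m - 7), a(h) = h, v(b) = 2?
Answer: 87977997/28 ≈ 3.1421e+6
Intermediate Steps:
A(W, m) = (-7 + m)*(4 + W) (A(W, m) = (4 + W)*(-7 + m) = (-7 + m)*(4 + W))
j(f, q) = (-20 + f - 5*q)/(17 + q) (j(f, q) = (f + (-28 - 7*q + 4*2 + q*2))/(q + 17) = (f + (-28 - 7*q + 8 + 2*q))/(17 + q) = (f + (-20 - 5*q))/(17 + q) = (-20 + f - 5*q)/(17 + q))
(a(-58) + 3396)*(946 + j(-48, 39)) = (-58 + 3396)*(946 + (-20 - 48 - 5*39)/(17 + 39)) = 3338*(946 + (-20 - 48 - 195)/56) = 3338*(946 + (1/56)*(-263)) = 3338*(946 - 263/56) = 3338*(52713/56) = 87977997/28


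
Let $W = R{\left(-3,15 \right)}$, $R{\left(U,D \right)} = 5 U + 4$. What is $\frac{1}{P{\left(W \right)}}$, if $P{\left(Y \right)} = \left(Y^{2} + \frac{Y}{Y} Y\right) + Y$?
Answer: $\frac{1}{99} \approx 0.010101$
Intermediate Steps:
$R{\left(U,D \right)} = 4 + 5 U$
$W = -11$ ($W = 4 + 5 \left(-3\right) = 4 - 15 = -11$)
$P{\left(Y \right)} = Y^{2} + 2 Y$ ($P{\left(Y \right)} = \left(Y^{2} + 1 Y\right) + Y = \left(Y^{2} + Y\right) + Y = \left(Y + Y^{2}\right) + Y = Y^{2} + 2 Y$)
$\frac{1}{P{\left(W \right)}} = \frac{1}{\left(-11\right) \left(2 - 11\right)} = \frac{1}{\left(-11\right) \left(-9\right)} = \frac{1}{99}$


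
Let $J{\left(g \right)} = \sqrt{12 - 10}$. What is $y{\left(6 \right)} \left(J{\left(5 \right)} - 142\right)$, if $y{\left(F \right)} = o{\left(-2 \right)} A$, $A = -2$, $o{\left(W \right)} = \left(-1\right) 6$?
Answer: $-1704 + 12 \sqrt{2} \approx -1687.0$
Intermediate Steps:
$o{\left(W \right)} = -6$
$J{\left(g \right)} = \sqrt{2}$
$y{\left(F \right)} = 12$ ($y{\left(F \right)} = \left(-6\right) \left(-2\right) = 12$)
$y{\left(6 \right)} \left(J{\left(5 \right)} - 142\right) = 12 \left(\sqrt{2} - 142\right) = 12 \left(-142 + \sqrt{2}\right) = -1704 + 12 \sqrt{2}$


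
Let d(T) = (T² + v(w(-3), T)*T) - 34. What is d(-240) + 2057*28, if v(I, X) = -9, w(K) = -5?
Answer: 117322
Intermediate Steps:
d(T) = -34 + T² - 9*T (d(T) = (T² - 9*T) - 34 = -34 + T² - 9*T)
d(-240) + 2057*28 = (-34 + (-240)² - 9*(-240)) + 2057*28 = (-34 + 57600 + 2160) + 57596 = 59726 + 57596 = 117322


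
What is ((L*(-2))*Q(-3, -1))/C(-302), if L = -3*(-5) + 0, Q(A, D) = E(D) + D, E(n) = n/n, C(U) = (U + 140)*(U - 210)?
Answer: 0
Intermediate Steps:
C(U) = (-210 + U)*(140 + U) (C(U) = (140 + U)*(-210 + U) = (-210 + U)*(140 + U))
E(n) = 1
Q(A, D) = 1 + D
L = 15 (L = 15 + 0 = 15)
((L*(-2))*Q(-3, -1))/C(-302) = ((15*(-2))*(1 - 1))/(-29400 + (-302)² - 70*(-302)) = (-30*0)/(-29400 + 91204 + 21140) = 0/82944 = 0*(1/82944) = 0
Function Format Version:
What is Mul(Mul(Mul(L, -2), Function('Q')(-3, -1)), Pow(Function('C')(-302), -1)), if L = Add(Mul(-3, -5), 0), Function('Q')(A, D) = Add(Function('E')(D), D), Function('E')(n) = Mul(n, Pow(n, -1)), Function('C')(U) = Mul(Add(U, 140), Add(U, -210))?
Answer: 0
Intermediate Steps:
Function('C')(U) = Mul(Add(-210, U), Add(140, U)) (Function('C')(U) = Mul(Add(140, U), Add(-210, U)) = Mul(Add(-210, U), Add(140, U)))
Function('E')(n) = 1
Function('Q')(A, D) = Add(1, D)
L = 15 (L = Add(15, 0) = 15)
Mul(Mul(Mul(L, -2), Function('Q')(-3, -1)), Pow(Function('C')(-302), -1)) = Mul(Mul(Mul(15, -2), Add(1, -1)), Pow(Add(-29400, Pow(-302, 2), Mul(-70, -302)), -1)) = Mul(Mul(-30, 0), Pow(Add(-29400, 91204, 21140), -1)) = Mul(0, Pow(82944, -1)) = Mul(0, Rational(1, 82944)) = 0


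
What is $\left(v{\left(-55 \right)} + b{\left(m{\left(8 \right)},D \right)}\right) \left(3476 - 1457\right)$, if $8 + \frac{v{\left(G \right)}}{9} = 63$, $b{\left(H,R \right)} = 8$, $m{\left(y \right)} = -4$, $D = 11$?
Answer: $1015557$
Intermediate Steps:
$v{\left(G \right)} = 495$ ($v{\left(G \right)} = -72 + 9 \cdot 63 = -72 + 567 = 495$)
$\left(v{\left(-55 \right)} + b{\left(m{\left(8 \right)},D \right)}\right) \left(3476 - 1457\right) = \left(495 + 8\right) \left(3476 - 1457\right) = 503 \cdot 2019 = 1015557$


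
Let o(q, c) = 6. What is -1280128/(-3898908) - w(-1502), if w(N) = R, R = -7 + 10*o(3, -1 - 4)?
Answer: -51340499/974727 ≈ -52.672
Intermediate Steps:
R = 53 (R = -7 + 10*6 = -7 + 60 = 53)
w(N) = 53
-1280128/(-3898908) - w(-1502) = -1280128/(-3898908) - 1*53 = -1280128*(-1/3898908) - 53 = 320032/974727 - 53 = -51340499/974727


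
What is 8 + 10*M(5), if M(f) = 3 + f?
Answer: 88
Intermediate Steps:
8 + 10*M(5) = 8 + 10*(3 + 5) = 8 + 10*8 = 8 + 80 = 88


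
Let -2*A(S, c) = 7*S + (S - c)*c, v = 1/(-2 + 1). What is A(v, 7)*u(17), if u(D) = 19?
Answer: 1197/2 ≈ 598.50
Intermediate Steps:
v = -1 (v = 1/(-1) = -1)
A(S, c) = -7*S/2 - c*(S - c)/2 (A(S, c) = -(7*S + (S - c)*c)/2 = -(7*S + c*(S - c))/2 = -7*S/2 - c*(S - c)/2)
A(v, 7)*u(17) = ((½)*7² - 7/2*(-1) - ½*(-1)*7)*19 = ((½)*49 + 7/2 + 7/2)*19 = (49/2 + 7/2 + 7/2)*19 = (63/2)*19 = 1197/2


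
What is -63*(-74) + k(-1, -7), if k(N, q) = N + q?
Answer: 4654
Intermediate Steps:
-63*(-74) + k(-1, -7) = -63*(-74) + (-1 - 7) = 4662 - 8 = 4654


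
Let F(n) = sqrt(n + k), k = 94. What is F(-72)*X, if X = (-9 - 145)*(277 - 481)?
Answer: 31416*sqrt(22) ≈ 1.4735e+5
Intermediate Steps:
X = 31416 (X = -154*(-204) = 31416)
F(n) = sqrt(94 + n) (F(n) = sqrt(n + 94) = sqrt(94 + n))
F(-72)*X = sqrt(94 - 72)*31416 = sqrt(22)*31416 = 31416*sqrt(22)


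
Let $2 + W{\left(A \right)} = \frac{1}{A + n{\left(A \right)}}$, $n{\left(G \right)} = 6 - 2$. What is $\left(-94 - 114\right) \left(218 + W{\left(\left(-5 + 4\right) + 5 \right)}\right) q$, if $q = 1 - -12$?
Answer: $-584402$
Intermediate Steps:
$n{\left(G \right)} = 4$ ($n{\left(G \right)} = 6 - 2 = 4$)
$W{\left(A \right)} = -2 + \frac{1}{4 + A}$ ($W{\left(A \right)} = -2 + \frac{1}{A + 4} = -2 + \frac{1}{4 + A}$)
$q = 13$ ($q = 1 + 12 = 13$)
$\left(-94 - 114\right) \left(218 + W{\left(\left(-5 + 4\right) + 5 \right)}\right) q = \left(-94 - 114\right) \left(218 + \frac{-7 - 2 \left(\left(-5 + 4\right) + 5\right)}{4 + \left(\left(-5 + 4\right) + 5\right)}\right) 13 = - 208 \left(218 + \frac{-7 - 2 \left(-1 + 5\right)}{4 + \left(-1 + 5\right)}\right) 13 = - 208 \left(218 + \frac{-7 - 8}{4 + 4}\right) 13 = - 208 \left(218 + \frac{-7 - 8}{8}\right) 13 = - 208 \left(218 + \frac{1}{8} \left(-15\right)\right) 13 = - 208 \left(218 - \frac{15}{8}\right) 13 = \left(-208\right) \frac{1729}{8} \cdot 13 = \left(-44954\right) 13 = -584402$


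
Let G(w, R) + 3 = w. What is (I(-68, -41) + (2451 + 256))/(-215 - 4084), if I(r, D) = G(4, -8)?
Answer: -2708/4299 ≈ -0.62991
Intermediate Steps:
G(w, R) = -3 + w
I(r, D) = 1 (I(r, D) = -3 + 4 = 1)
(I(-68, -41) + (2451 + 256))/(-215 - 4084) = (1 + (2451 + 256))/(-215 - 4084) = (1 + 2707)/(-4299) = 2708*(-1/4299) = -2708/4299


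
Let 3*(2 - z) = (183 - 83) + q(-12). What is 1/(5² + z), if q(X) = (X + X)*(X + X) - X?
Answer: -3/607 ≈ -0.0049423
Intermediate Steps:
q(X) = -X + 4*X² (q(X) = (2*X)*(2*X) - X = 4*X² - X = -X + 4*X²)
z = -682/3 (z = 2 - ((183 - 83) - 12*(-1 + 4*(-12)))/3 = 2 - (100 - 12*(-1 - 48))/3 = 2 - (100 - 12*(-49))/3 = 2 - (100 + 588)/3 = 2 - ⅓*688 = 2 - 688/3 = -682/3 ≈ -227.33)
1/(5² + z) = 1/(5² - 682/3) = 1/(25 - 682/3) = 1/(-607/3) = -3/607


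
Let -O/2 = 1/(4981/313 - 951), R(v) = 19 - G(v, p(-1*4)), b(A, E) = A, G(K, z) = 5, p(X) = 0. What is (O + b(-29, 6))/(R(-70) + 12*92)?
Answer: -2121788/81804619 ≈ -0.025937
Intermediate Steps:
R(v) = 14 (R(v) = 19 - 1*5 = 19 - 5 = 14)
O = 313/146341 (O = -2/(4981/313 - 951) = -2/(-292682/313) = -2*(-313/292682) = 313/146341 ≈ 0.0021388)
(O + b(-29, 6))/(R(-70) + 12*92) = (313/146341 - 29)/(14 + 12*92) = -4243576/(146341*(14 + 1104)) = -4243576/146341/1118 = -4243576/146341*1/1118 = -2121788/81804619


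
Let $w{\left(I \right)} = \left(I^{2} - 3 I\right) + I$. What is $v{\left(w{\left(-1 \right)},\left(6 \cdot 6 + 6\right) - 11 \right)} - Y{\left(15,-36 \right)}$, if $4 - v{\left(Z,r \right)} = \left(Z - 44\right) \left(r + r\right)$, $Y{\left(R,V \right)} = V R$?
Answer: $3086$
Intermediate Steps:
$Y{\left(R,V \right)} = R V$
$w{\left(I \right)} = I^{2} - 2 I$
$v{\left(Z,r \right)} = 4 - 2 r \left(-44 + Z\right)$ ($v{\left(Z,r \right)} = 4 - \left(Z - 44\right) \left(r + r\right) = 4 - \left(-44 + Z\right) 2 r = 4 - 2 r \left(-44 + Z\right)$)
$v{\left(w{\left(-1 \right)},\left(6 \cdot 6 + 6\right) - 11 \right)} - Y{\left(15,-36 \right)} = \left(4 + 88 \left(\left(6 \cdot 6 + 6\right) - 11\right) - 2 \left(- (-2 - 1)\right) \left(\left(6 \cdot 6 + 6\right) - 11\right)\right) - 15 \left(-36\right) = \left(4 + 88 \left(\left(36 + 6\right) - 11\right) - 2 \left(\left(-1\right) \left(-3\right)\right) \left(\left(36 + 6\right) - 11\right)\right) - -540 = \left(4 + 88 \left(42 - 11\right) - 6 \left(42 - 11\right)\right) + 540 = \left(4 + 88 \cdot 31 - 6 \cdot 31\right) + 540 = \left(4 + 2728 - 186\right) + 540 = 2546 + 540 = 3086$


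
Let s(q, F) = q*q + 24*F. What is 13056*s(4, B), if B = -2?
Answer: -417792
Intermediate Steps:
s(q, F) = q² + 24*F
13056*s(4, B) = 13056*(4² + 24*(-2)) = 13056*(16 - 48) = 13056*(-32) = -417792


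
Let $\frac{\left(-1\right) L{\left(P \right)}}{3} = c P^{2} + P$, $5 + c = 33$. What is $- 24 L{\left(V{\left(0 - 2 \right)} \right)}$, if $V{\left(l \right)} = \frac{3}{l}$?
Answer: $4428$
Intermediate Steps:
$c = 28$ ($c = -5 + 33 = 28$)
$L{\left(P \right)} = - 84 P^{2} - 3 P$ ($L{\left(P \right)} = - 3 \left(28 P^{2} + P\right) = - 3 \left(P + 28 P^{2}\right) = - 84 P^{2} - 3 P$)
$- 24 L{\left(V{\left(0 - 2 \right)} \right)} = - 24 \left(- 3 \frac{3}{0 - 2} \left(1 + 28 \frac{3}{0 - 2}\right)\right) = - 24 \left(- 3 \frac{3}{-2} \left(1 + 28 \frac{3}{-2}\right)\right) = - 24 \left(- 3 \cdot 3 \left(- \frac{1}{2}\right) \left(1 + 28 \cdot 3 \left(- \frac{1}{2}\right)\right)\right) = - 24 \left(\left(-3\right) \left(- \frac{3}{2}\right) \left(1 + 28 \left(- \frac{3}{2}\right)\right)\right) = - 24 \left(\left(-3\right) \left(- \frac{3}{2}\right) \left(1 - 42\right)\right) = - 24 \left(\left(-3\right) \left(- \frac{3}{2}\right) \left(-41\right)\right) = \left(-24\right) \left(- \frac{369}{2}\right) = 4428$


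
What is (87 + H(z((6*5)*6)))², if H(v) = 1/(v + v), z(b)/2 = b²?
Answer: 127130157590401/16796160000 ≈ 7569.0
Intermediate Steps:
z(b) = 2*b²
H(v) = 1/(2*v)
(87 + H(z((6*5)*6)))² = (87 + 1/(2*((2*((6*5)*6)²))))² = (87 + 1/(2*((2*(30*6)²))))² = (87 + 1/(2*((2*180²))))² = (87 + 1/(2*((2*32400))))² = (87 + (½)/64800)² = (87 + (½)*(1/64800))² = (87 + 1/129600)² = (11275201/129600)² = 127130157590401/16796160000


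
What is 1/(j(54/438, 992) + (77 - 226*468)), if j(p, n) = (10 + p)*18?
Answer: -73/7702141 ≈ -9.4779e-6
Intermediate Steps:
j(p, n) = 180 + 18*p
1/(j(54/438, 992) + (77 - 226*468)) = 1/((180 + 18*(54/438)) + (77 - 226*468)) = 1/((180 + 18*(54*(1/438))) + (77 - 105768)) = 1/((180 + 18*(9/73)) - 105691) = 1/((180 + 162/73) - 105691) = 1/(13302/73 - 105691) = 1/(-7702141/73) = -73/7702141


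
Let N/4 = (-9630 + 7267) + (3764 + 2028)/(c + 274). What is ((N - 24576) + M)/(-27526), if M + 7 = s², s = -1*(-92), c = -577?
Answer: 7771181/8340378 ≈ 0.93175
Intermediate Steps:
s = 92
N = -2887124/303 (N = 4*((-9630 + 7267) + (3764 + 2028)/(-577 + 274)) = 4*(-2363 + 5792/(-303)) = 4*(-2363 + 5792*(-1/303)) = 4*(-2363 - 5792/303) = 4*(-721781/303) = -2887124/303 ≈ -9528.5)
M = 8457 (M = -7 + 92² = -7 + 8464 = 8457)
((N - 24576) + M)/(-27526) = ((-2887124/303 - 24576) + 8457)/(-27526) = (-10333652/303 + 8457)*(-1/27526) = -7771181/303*(-1/27526) = 7771181/8340378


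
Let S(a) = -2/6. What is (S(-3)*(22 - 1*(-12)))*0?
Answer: 0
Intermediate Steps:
S(a) = -⅓ (S(a) = -2*⅙ = -⅓)
(S(-3)*(22 - 1*(-12)))*0 = -(22 - 1*(-12))/3*0 = -(22 + 12)/3*0 = -⅓*34*0 = -34/3*0 = 0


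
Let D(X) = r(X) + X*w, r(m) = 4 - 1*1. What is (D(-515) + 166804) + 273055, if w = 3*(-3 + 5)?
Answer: 436772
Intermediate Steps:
w = 6 (w = 3*2 = 6)
r(m) = 3 (r(m) = 4 - 1 = 3)
D(X) = 3 + 6*X (D(X) = 3 + X*6 = 3 + 6*X)
(D(-515) + 166804) + 273055 = ((3 + 6*(-515)) + 166804) + 273055 = ((3 - 3090) + 166804) + 273055 = (-3087 + 166804) + 273055 = 163717 + 273055 = 436772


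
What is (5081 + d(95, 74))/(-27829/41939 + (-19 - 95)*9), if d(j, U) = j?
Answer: -12769192/2532779 ≈ -5.0416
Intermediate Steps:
(5081 + d(95, 74))/(-27829/41939 + (-19 - 95)*9) = (5081 + 95)/(-27829/41939 + (-19 - 95)*9) = 5176/(-27829*1/41939 - 114*9) = 5176/(-1637/2467 - 1026) = 5176/(-2532779/2467) = 5176*(-2467/2532779) = -12769192/2532779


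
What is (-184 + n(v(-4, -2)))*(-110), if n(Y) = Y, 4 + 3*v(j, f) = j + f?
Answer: 61820/3 ≈ 20607.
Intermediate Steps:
v(j, f) = -4/3 + f/3 + j/3 (v(j, f) = -4/3 + (j + f)/3 = -4/3 + (f + j)/3 = -4/3 + (f/3 + j/3) = -4/3 + f/3 + j/3)
(-184 + n(v(-4, -2)))*(-110) = (-184 + (-4/3 + (⅓)*(-2) + (⅓)*(-4)))*(-110) = (-184 + (-4/3 - ⅔ - 4/3))*(-110) = (-184 - 10/3)*(-110) = -562/3*(-110) = 61820/3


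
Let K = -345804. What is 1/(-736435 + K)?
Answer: -1/1082239 ≈ -9.2401e-7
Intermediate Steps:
1/(-736435 + K) = 1/(-736435 - 345804) = 1/(-1082239) = -1/1082239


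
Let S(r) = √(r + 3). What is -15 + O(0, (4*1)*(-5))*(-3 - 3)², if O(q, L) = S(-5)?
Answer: -15 + 36*I*√2 ≈ -15.0 + 50.912*I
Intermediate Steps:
S(r) = √(3 + r)
O(q, L) = I*√2 (O(q, L) = √(3 - 5) = √(-2) = I*√2)
-15 + O(0, (4*1)*(-5))*(-3 - 3)² = -15 + (I*√2)*(-3 - 3)² = -15 + (I*√2)*(-6)² = -15 + (I*√2)*36 = -15 + 36*I*√2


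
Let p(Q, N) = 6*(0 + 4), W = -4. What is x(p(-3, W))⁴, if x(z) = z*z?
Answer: 110075314176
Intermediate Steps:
p(Q, N) = 24 (p(Q, N) = 6*4 = 24)
x(z) = z²
x(p(-3, W))⁴ = (24²)⁴ = 576⁴ = 110075314176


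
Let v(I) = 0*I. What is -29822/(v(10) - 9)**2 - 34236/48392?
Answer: -361479835/979938 ≈ -368.88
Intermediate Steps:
v(I) = 0
-29822/(v(10) - 9)**2 - 34236/48392 = -29822/(0 - 9)**2 - 34236/48392 = -29822/((-9)**2) - 34236*1/48392 = -29822/81 - 8559/12098 = -361479835/979938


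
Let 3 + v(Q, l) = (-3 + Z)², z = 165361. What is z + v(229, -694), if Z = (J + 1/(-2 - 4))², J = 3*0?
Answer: 214315417/1296 ≈ 1.6537e+5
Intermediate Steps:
J = 0
Z = 1/36 (Z = (0 + 1/(-2 - 4))² = (0 + 1/(-6))² = (0 - ⅙)² = (-⅙)² = 1/36 ≈ 0.027778)
v(Q, l) = 7561/1296 (v(Q, l) = -3 + (-3 + 1/36)² = -3 + (-107/36)² = -3 + 11449/1296 = 7561/1296)
z + v(229, -694) = 165361 + 7561/1296 = 214315417/1296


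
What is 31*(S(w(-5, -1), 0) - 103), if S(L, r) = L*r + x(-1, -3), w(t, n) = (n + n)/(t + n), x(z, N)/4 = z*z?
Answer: -3069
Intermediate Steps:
x(z, N) = 4*z² (x(z, N) = 4*(z*z) = 4*z²)
w(t, n) = 2*n/(n + t) (w(t, n) = (2*n)/(n + t) = 2*n/(n + t))
S(L, r) = 4 + L*r (S(L, r) = L*r + 4*(-1)² = L*r + 4*1 = L*r + 4 = 4 + L*r)
31*(S(w(-5, -1), 0) - 103) = 31*((4 + (2*(-1)/(-1 - 5))*0) - 103) = 31*((4 + (2*(-1)/(-6))*0) - 103) = 31*((4 + (2*(-1)*(-⅙))*0) - 103) = 31*((4 + (⅓)*0) - 103) = 31*((4 + 0) - 103) = 31*(4 - 103) = 31*(-99) = -3069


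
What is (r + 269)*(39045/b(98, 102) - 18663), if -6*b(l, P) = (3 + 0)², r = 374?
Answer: -28737599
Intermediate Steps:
b(l, P) = -3/2 (b(l, P) = -(3 + 0)²/6 = -⅙*3² = -⅙*9 = -3/2)
(r + 269)*(39045/b(98, 102) - 18663) = (374 + 269)*(39045/(-3/2) - 18663) = 643*(39045*(-⅔) - 18663) = 643*(-26030 - 18663) = 643*(-44693) = -28737599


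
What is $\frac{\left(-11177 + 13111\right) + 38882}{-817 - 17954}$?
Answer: $- \frac{40816}{18771} \approx -2.1744$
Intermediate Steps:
$\frac{\left(-11177 + 13111\right) + 38882}{-817 - 17954} = \frac{1934 + 38882}{-18771} = 40816 \left(- \frac{1}{18771}\right) = - \frac{40816}{18771}$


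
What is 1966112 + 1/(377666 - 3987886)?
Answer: 7098096864639/3610220 ≈ 1.9661e+6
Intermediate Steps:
1966112 + 1/(377666 - 3987886) = 1966112 + 1/(-3610220) = 1966112 - 1/3610220 = 7098096864639/3610220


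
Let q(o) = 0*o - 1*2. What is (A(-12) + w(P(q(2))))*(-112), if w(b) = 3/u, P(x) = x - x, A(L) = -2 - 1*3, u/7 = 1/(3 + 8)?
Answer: 32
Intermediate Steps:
u = 7/11 (u = 7/(3 + 8) = 7/11 ≈ 0.63636)
A(L) = -5 (A(L) = -2 - 3 = -5)
q(o) = -2 (q(o) = 0 - 2 = -2)
P(x) = 0
w(b) = 33/7 (w(b) = 3/(7/11) = 3*(11/7) = 33/7)
(A(-12) + w(P(q(2))))*(-112) = (-5 + 33/7)*(-112) = -2/7*(-112) = 32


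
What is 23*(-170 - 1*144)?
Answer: -7222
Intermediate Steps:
23*(-170 - 1*144) = 23*(-170 - 144) = 23*(-314) = -7222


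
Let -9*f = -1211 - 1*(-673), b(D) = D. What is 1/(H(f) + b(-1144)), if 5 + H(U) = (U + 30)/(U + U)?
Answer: -269/308879 ≈ -0.00087089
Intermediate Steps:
f = 538/9 (f = -(-1211 - 1*(-673))/9 = -(-1211 + 673)/9 = -⅑*(-538) = 538/9 ≈ 59.778)
H(U) = -5 + (30 + U)/(2*U) (H(U) = -5 + (U + 30)/(U + U) = -5 + (30 + U)/((2*U)) = -5 + (30 + U)*(1/(2*U)) = -5 + (30 + U)/(2*U))
1/(H(f) + b(-1144)) = 1/((-9/2 + 15/(538/9)) - 1144) = 1/((-9/2 + 15*(9/538)) - 1144) = 1/((-9/2 + 135/538) - 1144) = 1/(-1143/269 - 1144) = 1/(-308879/269) = -269/308879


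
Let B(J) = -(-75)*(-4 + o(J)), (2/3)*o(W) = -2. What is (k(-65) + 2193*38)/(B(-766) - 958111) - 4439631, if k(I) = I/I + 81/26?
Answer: -110655744853007/24924536 ≈ -4.4396e+6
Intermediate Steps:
o(W) = -3 (o(W) = (3/2)*(-2) = -3)
k(I) = 107/26 (k(I) = 1 + 81*(1/26) = 1 + 81/26 = 107/26)
B(J) = -525 (B(J) = -(-75)*(-4 - 3) = -(-75)*(-7) = -15*35 = -525)
(k(-65) + 2193*38)/(B(-766) - 958111) - 4439631 = (107/26 + 2193*38)/(-525 - 958111) - 4439631 = (107/26 + 83334)/(-958636) - 4439631 = (2166791/26)*(-1/958636) - 4439631 = -2166791/24924536 - 4439631 = -110655744853007/24924536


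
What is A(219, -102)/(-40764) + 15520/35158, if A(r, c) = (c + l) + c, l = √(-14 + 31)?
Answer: 26659563/59715863 - √17/40764 ≈ 0.44634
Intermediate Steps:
l = √17 ≈ 4.1231
A(r, c) = √17 + 2*c (A(r, c) = (c + √17) + c = √17 + 2*c)
A(219, -102)/(-40764) + 15520/35158 = (√17 + 2*(-102))/(-40764) + 15520/35158 = (√17 - 204)*(-1/40764) + 15520*(1/35158) = (-204 + √17)*(-1/40764) + 7760/17579 = (17/3397 - √17/40764) + 7760/17579 = 26659563/59715863 - √17/40764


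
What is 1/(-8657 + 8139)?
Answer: -1/518 ≈ -0.0019305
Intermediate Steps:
1/(-8657 + 8139) = 1/(-518) = -1/518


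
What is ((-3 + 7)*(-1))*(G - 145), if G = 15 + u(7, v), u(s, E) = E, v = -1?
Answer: 524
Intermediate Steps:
G = 14 (G = 15 - 1 = 14)
((-3 + 7)*(-1))*(G - 145) = ((-3 + 7)*(-1))*(14 - 145) = (4*(-1))*(-131) = -4*(-131) = 524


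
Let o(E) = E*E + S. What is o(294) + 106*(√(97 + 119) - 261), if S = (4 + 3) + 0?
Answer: 58777 + 636*√6 ≈ 60335.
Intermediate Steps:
S = 7 (S = 7 + 0 = 7)
o(E) = 7 + E² (o(E) = E*E + 7 = E² + 7 = 7 + E²)
o(294) + 106*(√(97 + 119) - 261) = (7 + 294²) + 106*(√(97 + 119) - 261) = (7 + 86436) + 106*(√216 - 261) = 86443 + 106*(6*√6 - 261) = 86443 + 106*(-261 + 6*√6) = 86443 + (-27666 + 636*√6) = 58777 + 636*√6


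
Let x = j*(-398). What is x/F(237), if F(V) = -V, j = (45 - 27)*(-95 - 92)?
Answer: -446556/79 ≈ -5652.6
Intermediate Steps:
j = -3366 (j = 18*(-187) = -3366)
x = 1339668 (x = -3366*(-398) = 1339668)
x/F(237) = 1339668/((-1*237)) = 1339668/(-237) = 1339668*(-1/237) = -446556/79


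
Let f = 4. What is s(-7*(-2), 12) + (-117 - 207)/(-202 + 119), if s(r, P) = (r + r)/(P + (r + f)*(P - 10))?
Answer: 4469/996 ≈ 4.4869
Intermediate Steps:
s(r, P) = 2*r/(P + (-10 + P)*(4 + r)) (s(r, P) = (r + r)/(P + (r + 4)*(P - 10)) = (2*r)/(P + (4 + r)*(-10 + P)) = (2*r)/(P + (-10 + P)*(4 + r)) = 2*r/(P + (-10 + P)*(4 + r)))
s(-7*(-2), 12) + (-117 - 207)/(-202 + 119) = 2*(-7*(-2))/(-40 - (-70)*(-2) + 5*12 + 12*(-7*(-2))) + (-117 - 207)/(-202 + 119) = 2*14/(-40 - 10*14 + 60 + 12*14) - 324/(-83) = 2*14/(-40 - 140 + 60 + 168) - 324*(-1/83) = 2*14/48 + 324/83 = 2*14*(1/48) + 324/83 = 7/12 + 324/83 = 4469/996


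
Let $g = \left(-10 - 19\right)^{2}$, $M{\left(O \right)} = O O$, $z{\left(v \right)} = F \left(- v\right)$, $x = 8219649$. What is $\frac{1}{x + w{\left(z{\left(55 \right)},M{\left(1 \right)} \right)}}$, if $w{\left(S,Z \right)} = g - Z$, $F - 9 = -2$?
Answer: $\frac{1}{8220489} \approx 1.2165 \cdot 10^{-7}$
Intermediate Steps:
$F = 7$ ($F = 9 - 2 = 7$)
$z{\left(v \right)} = - 7 v$ ($z{\left(v \right)} = 7 \left(- v\right) = - 7 v$)
$M{\left(O \right)} = O^{2}$
$g = 841$ ($g = \left(-29\right)^{2} = 841$)
$w{\left(S,Z \right)} = 841 - Z$
$\frac{1}{x + w{\left(z{\left(55 \right)},M{\left(1 \right)} \right)}} = \frac{1}{8219649 + \left(841 - 1^{2}\right)} = \frac{1}{8219649 + \left(841 - 1\right)} = \frac{1}{8219649 + 840} = \frac{1}{8220489}$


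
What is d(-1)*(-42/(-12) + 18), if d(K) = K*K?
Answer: 43/2 ≈ 21.500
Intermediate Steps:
d(K) = K**2
d(-1)*(-42/(-12) + 18) = (-1)**2*(-42/(-12) + 18) = 1*(-42*(-1/12) + 18) = 1*(7/2 + 18) = 1*(43/2) = 43/2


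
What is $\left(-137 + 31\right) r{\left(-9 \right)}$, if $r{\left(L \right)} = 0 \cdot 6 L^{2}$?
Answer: $0$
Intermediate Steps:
$r{\left(L \right)} = 0$ ($r{\left(L \right)} = 0 L^{2} = 0$)
$\left(-137 + 31\right) r{\left(-9 \right)} = \left(-137 + 31\right) 0 = \left(-106\right) 0 = 0$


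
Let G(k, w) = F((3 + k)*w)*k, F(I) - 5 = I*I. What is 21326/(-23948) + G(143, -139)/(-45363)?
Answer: -235065910464677/181058854 ≈ -1.2983e+6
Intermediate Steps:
F(I) = 5 + I**2 (F(I) = 5 + I*I = 5 + I**2)
G(k, w) = k*(5 + w**2*(3 + k)**2) (G(k, w) = (5 + ((3 + k)*w)**2)*k = (5 + (w*(3 + k))**2)*k = (5 + w**2*(3 + k)**2)*k = k*(5 + w**2*(3 + k)**2))
21326/(-23948) + G(143, -139)/(-45363) = 21326/(-23948) + (143*(5 + (-139)**2*(3 + 143)**2))/(-45363) = 21326*(-1/23948) + (143*(5 + 19321*146**2))*(-1/45363) = -10663/11974 + (143*(5 + 19321*21316))*(-1/45363) = -10663/11974 + (143*(5 + 411846436))*(-1/45363) = -10663/11974 + (143*411846441)*(-1/45363) = -10663/11974 + 58894041063*(-1/45363) = -10663/11974 - 19631347021/15121 = -235065910464677/181058854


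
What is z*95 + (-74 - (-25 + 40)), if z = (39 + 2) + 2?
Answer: 3996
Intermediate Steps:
z = 43 (z = 41 + 2 = 43)
z*95 + (-74 - (-25 + 40)) = 43*95 + (-74 - (-25 + 40)) = 4085 + (-74 - 1*15) = 4085 + (-74 - 15) = 4085 - 89 = 3996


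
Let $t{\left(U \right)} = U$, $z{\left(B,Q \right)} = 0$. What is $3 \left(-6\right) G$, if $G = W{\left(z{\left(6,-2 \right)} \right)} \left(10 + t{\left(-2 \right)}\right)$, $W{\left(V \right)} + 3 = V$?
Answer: $432$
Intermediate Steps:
$W{\left(V \right)} = -3 + V$
$G = -24$ ($G = \left(-3 + 0\right) \left(10 - 2\right) = \left(-3\right) 8 = -24$)
$3 \left(-6\right) G = 3 \left(-6\right) \left(-24\right) = \left(-18\right) \left(-24\right) = 432$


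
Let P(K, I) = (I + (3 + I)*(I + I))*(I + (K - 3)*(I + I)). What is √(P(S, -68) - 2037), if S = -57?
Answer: √70980987 ≈ 8425.0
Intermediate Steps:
P(K, I) = (I + 2*I*(-3 + K))*(I + 2*I*(3 + I)) (P(K, I) = (I + (3 + I)*(2*I))*(I + (-3 + K)*(2*I)) = (I + 2*I*(3 + I))*(I + 2*I*(-3 + K)) = (I + 2*I*(-3 + K))*(I + 2*I*(3 + I)))
√(P(S, -68) - 2037) = √((-68)²*(-35 - 10*(-68) + 14*(-57) + 4*(-68)*(-57)) - 2037) = √(4624*(-35 + 680 - 798 + 15504) - 2037) = √(4624*15351 - 2037) = √(70983024 - 2037) = √70980987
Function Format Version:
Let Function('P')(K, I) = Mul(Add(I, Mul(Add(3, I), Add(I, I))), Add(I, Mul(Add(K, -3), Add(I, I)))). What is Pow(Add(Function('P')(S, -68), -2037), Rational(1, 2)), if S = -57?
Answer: Pow(70980987, Rational(1, 2)) ≈ 8425.0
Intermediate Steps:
Function('P')(K, I) = Mul(Add(I, Mul(2, I, Add(-3, K))), Add(I, Mul(2, I, Add(3, I)))) (Function('P')(K, I) = Mul(Add(I, Mul(Add(3, I), Mul(2, I))), Add(I, Mul(Add(-3, K), Mul(2, I)))) = Mul(Add(I, Mul(2, I, Add(3, I))), Add(I, Mul(2, I, Add(-3, K)))) = Mul(Add(I, Mul(2, I, Add(-3, K))), Add(I, Mul(2, I, Add(3, I)))))
Pow(Add(Function('P')(S, -68), -2037), Rational(1, 2)) = Pow(Add(Mul(Pow(-68, 2), Add(-35, Mul(-10, -68), Mul(14, -57), Mul(4, -68, -57))), -2037), Rational(1, 2)) = Pow(Add(Mul(4624, Add(-35, 680, -798, 15504)), -2037), Rational(1, 2)) = Pow(Add(Mul(4624, 15351), -2037), Rational(1, 2)) = Pow(Add(70983024, -2037), Rational(1, 2)) = Pow(70980987, Rational(1, 2))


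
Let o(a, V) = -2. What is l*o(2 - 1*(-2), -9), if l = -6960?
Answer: 13920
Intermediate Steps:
l*o(2 - 1*(-2), -9) = -6960*(-2) = 13920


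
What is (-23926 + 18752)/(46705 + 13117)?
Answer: -2587/29911 ≈ -0.086490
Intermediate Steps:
(-23926 + 18752)/(46705 + 13117) = -5174/59822 = -5174*1/59822 = -2587/29911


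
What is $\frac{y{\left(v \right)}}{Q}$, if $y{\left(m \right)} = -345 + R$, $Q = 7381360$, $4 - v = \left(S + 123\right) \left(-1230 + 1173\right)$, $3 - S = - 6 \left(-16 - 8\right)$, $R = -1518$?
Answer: $- \frac{1863}{7381360} \approx -0.00025239$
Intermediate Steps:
$S = -141$ ($S = 3 - - 6 \left(-16 - 8\right) = 3 - \left(-6\right) \left(-24\right) = 3 - 144 = -141$)
$v = -1022$ ($v = 4 - \left(-141 + 123\right) \left(-1230 + 1173\right) = 4 - \left(-18\right) \left(-57\right) = 4 - 1026 = -1022$)
$y{\left(m \right)} = -1863$ ($y{\left(m \right)} = -345 - 1518 = -1863$)
$\frac{y{\left(v \right)}}{Q} = - \frac{1863}{7381360}$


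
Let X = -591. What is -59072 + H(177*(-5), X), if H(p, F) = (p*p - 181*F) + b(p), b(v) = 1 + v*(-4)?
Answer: 834665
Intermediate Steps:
b(v) = 1 - 4*v
H(p, F) = 1 + p² - 181*F - 4*p (H(p, F) = (p*p - 181*F) + (1 - 4*p) = (p² - 181*F) + (1 - 4*p) = 1 + p² - 181*F - 4*p)
-59072 + H(177*(-5), X) = -59072 + (1 + (177*(-5))² - 181*(-591) - 708*(-5)) = -59072 + (1 + (-885)² + 106971 - 4*(-885)) = -59072 + (1 + 783225 + 106971 + 3540) = -59072 + 893737 = 834665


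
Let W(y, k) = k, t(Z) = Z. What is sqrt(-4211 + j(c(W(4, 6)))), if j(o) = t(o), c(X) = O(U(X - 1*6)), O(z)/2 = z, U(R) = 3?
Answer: 29*I*sqrt(5) ≈ 64.846*I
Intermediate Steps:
O(z) = 2*z
c(X) = 6 (c(X) = 2*3 = 6)
j(o) = o
sqrt(-4211 + j(c(W(4, 6)))) = sqrt(-4211 + 6) = sqrt(-4205) = 29*I*sqrt(5)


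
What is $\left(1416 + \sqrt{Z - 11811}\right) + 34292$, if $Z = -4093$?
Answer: $35708 + 4 i \sqrt{994} \approx 35708.0 + 126.11 i$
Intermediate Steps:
$\left(1416 + \sqrt{Z - 11811}\right) + 34292 = \left(1416 + \sqrt{-4093 - 11811}\right) + 34292 = \left(1416 + \sqrt{-15904}\right) + 34292 = \left(1416 + 4 i \sqrt{994}\right) + 34292 = 35708 + 4 i \sqrt{994}$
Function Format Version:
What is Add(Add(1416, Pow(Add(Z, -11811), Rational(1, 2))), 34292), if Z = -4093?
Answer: Add(35708, Mul(4, I, Pow(994, Rational(1, 2)))) ≈ Add(35708., Mul(126.11, I))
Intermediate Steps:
Add(Add(1416, Pow(Add(Z, -11811), Rational(1, 2))), 34292) = Add(Add(1416, Pow(Add(-4093, -11811), Rational(1, 2))), 34292) = Add(Add(1416, Pow(-15904, Rational(1, 2))), 34292) = Add(Add(1416, Mul(4, I, Pow(994, Rational(1, 2)))), 34292) = Add(35708, Mul(4, I, Pow(994, Rational(1, 2))))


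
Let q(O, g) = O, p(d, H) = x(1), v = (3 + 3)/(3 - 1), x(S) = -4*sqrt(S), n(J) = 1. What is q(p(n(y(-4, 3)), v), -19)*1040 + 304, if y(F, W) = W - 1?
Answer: -3856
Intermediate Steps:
y(F, W) = -1 + W
v = 3 (v = 6/2 = 6*(1/2) = 3)
p(d, H) = -4 (p(d, H) = -4*sqrt(1) = -4*1 = -4)
q(p(n(y(-4, 3)), v), -19)*1040 + 304 = -4*1040 + 304 = -4160 + 304 = -3856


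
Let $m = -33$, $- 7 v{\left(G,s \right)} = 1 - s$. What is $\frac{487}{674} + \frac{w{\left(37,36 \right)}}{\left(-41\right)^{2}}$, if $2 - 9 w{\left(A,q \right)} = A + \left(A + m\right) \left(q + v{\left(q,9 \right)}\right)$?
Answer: $\frac{50708671}{71378622} \approx 0.71042$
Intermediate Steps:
$v{\left(G,s \right)} = - \frac{1}{7} + \frac{s}{7}$ ($v{\left(G,s \right)} = - \frac{1 - s}{7} = - \frac{1}{7} + \frac{s}{7}$)
$w{\left(A,q \right)} = \frac{2}{9} - \frac{A}{9} - \frac{\left(-33 + A\right) \left(\frac{8}{7} + q\right)}{9}$ ($w{\left(A,q \right)} = \frac{2}{9} - \frac{A + \left(A - 33\right) \left(q + \left(- \frac{1}{7} + \frac{1}{7} \cdot 9\right)\right)}{9} = \frac{2}{9} - \frac{A + \left(-33 + A\right) \left(q + \left(- \frac{1}{7} + \frac{9}{7}\right)\right)}{9} = \frac{2}{9} - \frac{A + \left(-33 + A\right) \left(q + \frac{8}{7}\right)}{9} = \frac{2}{9} - \frac{A + \left(-33 + A\right) \left(\frac{8}{7} + q\right)}{9} = \frac{2}{9} - \left(\frac{A}{9} + \frac{\left(-33 + A\right) \left(\frac{8}{7} + q\right)}{9}\right) = \frac{2}{9} - \frac{A}{9} - \frac{\left(-33 + A\right) \left(\frac{8}{7} + q\right)}{9}$)
$\frac{487}{674} + \frac{w{\left(37,36 \right)}}{\left(-41\right)^{2}} = \frac{487}{674} + \frac{\frac{278}{63} - \frac{185}{21} + \frac{11}{3} \cdot 36 - \frac{37}{9} \cdot 36}{\left(-41\right)^{2}} = 487 \cdot \frac{1}{674} + \frac{\frac{278}{63} - \frac{185}{21} + 132 - 148}{1681} = \frac{487}{674} - \frac{1285}{105903} = \frac{50708671}{71378622}$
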